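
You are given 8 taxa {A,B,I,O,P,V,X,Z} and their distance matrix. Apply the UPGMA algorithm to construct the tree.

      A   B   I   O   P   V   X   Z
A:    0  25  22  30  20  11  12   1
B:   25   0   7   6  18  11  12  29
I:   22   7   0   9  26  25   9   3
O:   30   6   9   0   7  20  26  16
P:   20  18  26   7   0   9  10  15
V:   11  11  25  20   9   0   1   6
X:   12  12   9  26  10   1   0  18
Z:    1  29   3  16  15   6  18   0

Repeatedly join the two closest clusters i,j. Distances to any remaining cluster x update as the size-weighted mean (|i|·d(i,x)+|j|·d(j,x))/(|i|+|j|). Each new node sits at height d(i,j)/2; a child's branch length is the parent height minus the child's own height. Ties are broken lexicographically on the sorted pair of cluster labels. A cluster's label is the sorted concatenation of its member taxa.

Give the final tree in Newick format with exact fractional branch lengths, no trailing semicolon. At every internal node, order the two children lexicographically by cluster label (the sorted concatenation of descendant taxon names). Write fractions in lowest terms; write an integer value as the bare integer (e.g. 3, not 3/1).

iteration 1: select A,Z (d=1); attach at lengths (1/2, 1/2); label the merged cluster AZ
  updated: d(AZ,B)=27, d(AZ,I)=25/2, d(AZ,O)=23, d(AZ,P)=35/2, d(AZ,V)=17/2, d(AZ,X)=15
iteration 2: select V,X (d=1); attach at lengths (1/2, 1/2); label the merged cluster VX
  updated: d(AZ,VX)=47/4, d(B,VX)=23/2, d(I,VX)=17, d(O,VX)=23, d(P,VX)=19/2
iteration 3: select B,O (d=6); attach at lengths (3, 3); label the merged cluster BO
  updated: d(AZ,BO)=25, d(BO,I)=8, d(BO,P)=25/2, d(BO,VX)=69/4
iteration 4: select BO,I (d=8); attach at lengths (1, 4); label the merged cluster BIO
  updated: d(AZ,BIO)=125/6, d(BIO,P)=17, d(BIO,VX)=103/6
iteration 5: select P,VX (d=19/2); attach at lengths (19/4, 17/4); label the merged cluster PVX
  updated: d(AZ,PVX)=41/3, d(BIO,PVX)=154/9
iteration 6: select AZ,PVX (d=41/3); attach at lengths (19/3, 25/12); label the merged cluster APVXZ
  updated: d(APVXZ,BIO)=93/5
iteration 7: select APVXZ,BIO (d=93/5); attach at lengths (37/15, 53/10); label the merged cluster ABIOPVXZ
final tree: (((A:1/2,Z:1/2):19/3,(P:19/4,(V:1/2,X:1/2):17/4):25/12):37/15,((B:3,O:3):1,I:4):53/10)
total length: 2291/60

(((A:1/2,Z:1/2):19/3,(P:19/4,(V:1/2,X:1/2):17/4):25/12):37/15,((B:3,O:3):1,I:4):53/10)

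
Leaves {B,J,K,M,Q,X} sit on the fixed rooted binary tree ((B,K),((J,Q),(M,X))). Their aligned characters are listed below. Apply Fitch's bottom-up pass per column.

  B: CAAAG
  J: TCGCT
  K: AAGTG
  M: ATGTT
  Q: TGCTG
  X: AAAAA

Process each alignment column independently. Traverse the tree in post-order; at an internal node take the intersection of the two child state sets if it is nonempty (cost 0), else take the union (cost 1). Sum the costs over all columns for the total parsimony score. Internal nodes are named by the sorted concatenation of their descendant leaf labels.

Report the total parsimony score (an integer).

BK@0: {C} ∪ {A} = {A,C} (union, +1)
JQ@0: {T} ∩ {T} = {T} (intersection, +0)
MX@0: {A} ∩ {A} = {A} (intersection, +0)
JMQX@0: {T} ∪ {A} = {A,T} (union, +1)
BJKMQX@0: {A,C} ∩ {A,T} = {A} (intersection, +0)
BK@1: {A} ∩ {A} = {A} (intersection, +0)
JQ@1: {C} ∪ {G} = {C,G} (union, +1)
MX@1: {T} ∪ {A} = {A,T} (union, +1)
JMQX@1: {C,G} ∪ {A,T} = {A,C,G,T} (union, +1)
BJKMQX@1: {A} ∩ {A,C,G,T} = {A} (intersection, +0)
BK@2: {A} ∪ {G} = {A,G} (union, +1)
JQ@2: {G} ∪ {C} = {C,G} (union, +1)
MX@2: {G} ∪ {A} = {A,G} (union, +1)
JMQX@2: {C,G} ∩ {A,G} = {G} (intersection, +0)
BJKMQX@2: {A,G} ∩ {G} = {G} (intersection, +0)
BK@3: {A} ∪ {T} = {A,T} (union, +1)
JQ@3: {C} ∪ {T} = {C,T} (union, +1)
MX@3: {T} ∪ {A} = {A,T} (union, +1)
JMQX@3: {C,T} ∩ {A,T} = {T} (intersection, +0)
BJKMQX@3: {A,T} ∩ {T} = {T} (intersection, +0)
BK@4: {G} ∩ {G} = {G} (intersection, +0)
JQ@4: {T} ∪ {G} = {G,T} (union, +1)
MX@4: {T} ∪ {A} = {A,T} (union, +1)
JMQX@4: {G,T} ∩ {A,T} = {T} (intersection, +0)
BJKMQX@4: {G} ∪ {T} = {G,T} (union, +1)
per-site changes: [2, 3, 3, 3, 3]; total = 14

14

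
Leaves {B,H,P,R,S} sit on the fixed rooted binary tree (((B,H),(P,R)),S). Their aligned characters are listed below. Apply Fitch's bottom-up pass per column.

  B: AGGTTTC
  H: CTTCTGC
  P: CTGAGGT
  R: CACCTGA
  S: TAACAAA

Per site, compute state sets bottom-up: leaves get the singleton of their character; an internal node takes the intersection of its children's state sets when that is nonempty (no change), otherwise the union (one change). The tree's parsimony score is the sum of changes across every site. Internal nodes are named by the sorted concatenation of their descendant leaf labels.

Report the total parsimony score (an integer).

site 0, node BH: B={A} ∪ H={C} → {A,C} (+1)
site 0, node PR: P={C} ∩ R={C} → {C} (+0)
site 0, node BHPR: BH={A,C} ∩ PR={C} → {C} (+0)
site 0, node BHPRS: BHPR={C} ∪ S={T} → {C,T} (+1)
site 1, node BH: B={G} ∪ H={T} → {G,T} (+1)
site 1, node PR: P={T} ∪ R={A} → {A,T} (+1)
site 1, node BHPR: BH={G,T} ∩ PR={A,T} → {T} (+0)
site 1, node BHPRS: BHPR={T} ∪ S={A} → {A,T} (+1)
site 2, node BH: B={G} ∪ H={T} → {G,T} (+1)
site 2, node PR: P={G} ∪ R={C} → {C,G} (+1)
site 2, node BHPR: BH={G,T} ∩ PR={C,G} → {G} (+0)
site 2, node BHPRS: BHPR={G} ∪ S={A} → {A,G} (+1)
site 3, node BH: B={T} ∪ H={C} → {C,T} (+1)
site 3, node PR: P={A} ∪ R={C} → {A,C} (+1)
site 3, node BHPR: BH={C,T} ∩ PR={A,C} → {C} (+0)
site 3, node BHPRS: BHPR={C} ∩ S={C} → {C} (+0)
site 4, node BH: B={T} ∩ H={T} → {T} (+0)
site 4, node PR: P={G} ∪ R={T} → {G,T} (+1)
site 4, node BHPR: BH={T} ∩ PR={G,T} → {T} (+0)
site 4, node BHPRS: BHPR={T} ∪ S={A} → {A,T} (+1)
site 5, node BH: B={T} ∪ H={G} → {G,T} (+1)
site 5, node PR: P={G} ∩ R={G} → {G} (+0)
site 5, node BHPR: BH={G,T} ∩ PR={G} → {G} (+0)
site 5, node BHPRS: BHPR={G} ∪ S={A} → {A,G} (+1)
site 6, node BH: B={C} ∩ H={C} → {C} (+0)
site 6, node PR: P={T} ∪ R={A} → {A,T} (+1)
site 6, node BHPR: BH={C} ∪ PR={A,T} → {A,C,T} (+1)
site 6, node BHPRS: BHPR={A,C,T} ∩ S={A} → {A} (+0)
per-site changes: [2, 3, 3, 2, 2, 2, 2]; total = 16

16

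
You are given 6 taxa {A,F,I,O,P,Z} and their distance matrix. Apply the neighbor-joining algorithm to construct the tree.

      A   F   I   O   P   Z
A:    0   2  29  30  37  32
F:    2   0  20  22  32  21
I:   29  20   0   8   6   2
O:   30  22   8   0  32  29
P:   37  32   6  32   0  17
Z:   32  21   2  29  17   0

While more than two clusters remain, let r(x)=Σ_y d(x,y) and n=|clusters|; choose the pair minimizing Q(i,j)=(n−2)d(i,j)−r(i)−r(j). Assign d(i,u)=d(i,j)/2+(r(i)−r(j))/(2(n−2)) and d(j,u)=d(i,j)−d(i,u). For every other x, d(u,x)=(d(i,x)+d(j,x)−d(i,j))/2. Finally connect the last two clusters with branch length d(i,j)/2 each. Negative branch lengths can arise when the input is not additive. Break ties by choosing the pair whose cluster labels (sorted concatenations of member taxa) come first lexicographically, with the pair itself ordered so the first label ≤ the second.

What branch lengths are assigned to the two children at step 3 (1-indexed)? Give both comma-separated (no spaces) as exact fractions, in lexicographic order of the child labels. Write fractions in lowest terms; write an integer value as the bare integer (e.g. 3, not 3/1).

67/8,-41/8

1. join A+F (d=2, Q=-219) ⇒ AF; edges |A|=41/8, |F|=-25/8
  updated: d(AF,I)=47/2, d(AF,O)=25, d(AF,P)=67/2, d(AF,Z)=51/2
2. join AF+O (d=25, Q=-253/2) ⇒ AFO; edges |AF|=59/4, |O|=41/4
  updated: d(AFO,I)=13/4, d(AFO,P)=81/4, d(AFO,Z)=59/4
3. join AFO+I (d=13/4, Q=-43) ⇒ AFIO; edges |AFO|=67/8, |I|=-41/8
  updated: d(AFIO,P)=23/2, d(AFIO,Z)=27/4
4. join AFIO+P (d=23/2, Q=-141/4) ⇒ AFIOP; edges |AFIO|=5/8, |P|=87/8
  updated: d(AFIOP,Z)=49/8
5. join AFIOP+Z (d=49/8) ⇒ AFIOPZ; edges |AFIOP|=49/16, |Z|=49/16
final tree: (((((A:41/8,F:-25/8):59/4,O:41/4):67/8,I:-41/8):5/8,P:87/8):49/16,Z:49/16)
total length: 383/8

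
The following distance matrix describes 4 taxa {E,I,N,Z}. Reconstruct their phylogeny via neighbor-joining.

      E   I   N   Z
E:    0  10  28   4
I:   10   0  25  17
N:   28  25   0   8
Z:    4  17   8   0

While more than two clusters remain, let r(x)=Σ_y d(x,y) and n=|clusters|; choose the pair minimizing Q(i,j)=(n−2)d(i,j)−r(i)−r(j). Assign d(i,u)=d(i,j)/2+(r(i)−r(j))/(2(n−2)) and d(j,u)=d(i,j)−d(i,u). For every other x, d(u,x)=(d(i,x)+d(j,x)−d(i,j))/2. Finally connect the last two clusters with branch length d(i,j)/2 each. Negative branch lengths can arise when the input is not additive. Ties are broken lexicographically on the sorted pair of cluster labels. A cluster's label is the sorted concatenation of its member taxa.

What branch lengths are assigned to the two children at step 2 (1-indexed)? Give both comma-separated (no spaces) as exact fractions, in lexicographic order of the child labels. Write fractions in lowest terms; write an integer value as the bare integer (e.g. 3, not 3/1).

step 1: merge (E,I) at d=10, Q=-74; branch lengths E→5/2, I→15/2; new cluster EI
  updated: d(EI,N)=43/2, d(EI,Z)=11/2
step 2: merge (EI,N) at d=43/2, Q=-35; branch lengths EI→19/2, N→12; new cluster EIN
  updated: d(EIN,Z)=-4
step 3: merge (EIN,Z) at d=-4; branch lengths EIN→-2, Z→-2; new cluster EINZ
final tree: (((E:5/2,I:15/2):19/2,N:12):-2,Z:-2)
total length: 55/2

19/2,12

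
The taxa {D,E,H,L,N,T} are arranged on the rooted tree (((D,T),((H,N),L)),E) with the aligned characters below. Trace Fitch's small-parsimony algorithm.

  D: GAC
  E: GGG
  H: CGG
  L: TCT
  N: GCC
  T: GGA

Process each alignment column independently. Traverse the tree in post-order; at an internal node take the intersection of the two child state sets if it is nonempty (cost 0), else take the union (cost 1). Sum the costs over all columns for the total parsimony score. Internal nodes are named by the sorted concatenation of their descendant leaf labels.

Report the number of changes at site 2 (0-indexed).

4

[col 0] DT: children D:{G}, T:{G} ∩→ {G}; cost 0
[col 0] HN: children H:{C}, N:{G} ∪→ {C,G}; cost 1
[col 0] HLN: children HN:{C,G}, L:{T} ∪→ {C,G,T}; cost 1
[col 0] DHLNT: children DT:{G}, HLN:{C,G,T} ∩→ {G}; cost 0
[col 0] DEHLNT: children DHLNT:{G}, E:{G} ∩→ {G}; cost 0
[col 1] DT: children D:{A}, T:{G} ∪→ {A,G}; cost 1
[col 1] HN: children H:{G}, N:{C} ∪→ {C,G}; cost 1
[col 1] HLN: children HN:{C,G}, L:{C} ∩→ {C}; cost 0
[col 1] DHLNT: children DT:{A,G}, HLN:{C} ∪→ {A,C,G}; cost 1
[col 1] DEHLNT: children DHLNT:{A,C,G}, E:{G} ∩→ {G}; cost 0
[col 2] DT: children D:{C}, T:{A} ∪→ {A,C}; cost 1
[col 2] HN: children H:{G}, N:{C} ∪→ {C,G}; cost 1
[col 2] HLN: children HN:{C,G}, L:{T} ∪→ {C,G,T}; cost 1
[col 2] DHLNT: children DT:{A,C}, HLN:{C,G,T} ∩→ {C}; cost 0
[col 2] DEHLNT: children DHLNT:{C}, E:{G} ∪→ {C,G}; cost 1
per-site changes: [2, 3, 4]; total = 9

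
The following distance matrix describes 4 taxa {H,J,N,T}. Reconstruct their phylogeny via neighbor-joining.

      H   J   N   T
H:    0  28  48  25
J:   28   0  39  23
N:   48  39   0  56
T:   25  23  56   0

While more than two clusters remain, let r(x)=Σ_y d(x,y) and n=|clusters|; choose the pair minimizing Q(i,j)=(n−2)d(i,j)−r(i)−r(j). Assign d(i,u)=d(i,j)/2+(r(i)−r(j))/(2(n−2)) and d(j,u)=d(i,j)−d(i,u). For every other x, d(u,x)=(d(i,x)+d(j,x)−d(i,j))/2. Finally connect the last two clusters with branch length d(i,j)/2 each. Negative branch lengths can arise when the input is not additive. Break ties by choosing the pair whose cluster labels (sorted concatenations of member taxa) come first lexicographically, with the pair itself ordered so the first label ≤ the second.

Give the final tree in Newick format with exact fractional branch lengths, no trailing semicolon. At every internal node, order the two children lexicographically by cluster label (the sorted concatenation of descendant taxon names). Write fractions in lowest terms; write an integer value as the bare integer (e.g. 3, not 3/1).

iteration 1: select H,T (d=25, Q=-155); attach at lengths (47/4, 53/4); label the merged cluster HT
  updated: d(HT,J)=13, d(HT,N)=79/2
iteration 2: select HT,J (d=13, Q=-183/2); attach at lengths (27/4, 25/4); label the merged cluster HJT
  updated: d(HJT,N)=131/4
iteration 3: select HJT,N (d=131/4); attach at lengths (131/8, 131/8); label the merged cluster HJNT
final tree: (((H:47/4,T:53/4):27/4,J:25/4):131/8,N:131/8)
total length: 283/4

(((H:47/4,T:53/4):27/4,J:25/4):131/8,N:131/8)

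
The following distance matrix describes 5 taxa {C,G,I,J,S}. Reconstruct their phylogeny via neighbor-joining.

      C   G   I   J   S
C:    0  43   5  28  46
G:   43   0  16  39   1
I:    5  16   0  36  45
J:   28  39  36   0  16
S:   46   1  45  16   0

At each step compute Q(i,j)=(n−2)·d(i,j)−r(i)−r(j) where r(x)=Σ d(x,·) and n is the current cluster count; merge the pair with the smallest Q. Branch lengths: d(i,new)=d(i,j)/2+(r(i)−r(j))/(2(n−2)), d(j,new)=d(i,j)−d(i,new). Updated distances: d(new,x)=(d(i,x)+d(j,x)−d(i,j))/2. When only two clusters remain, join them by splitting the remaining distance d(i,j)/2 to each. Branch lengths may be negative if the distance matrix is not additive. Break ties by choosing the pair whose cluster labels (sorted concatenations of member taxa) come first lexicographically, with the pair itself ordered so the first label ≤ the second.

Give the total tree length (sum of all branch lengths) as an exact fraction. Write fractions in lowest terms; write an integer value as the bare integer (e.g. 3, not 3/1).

step 1: merge (C,I) at d=5, Q=-209; branch lengths C→35/6, I→-5/6; new cluster CI
  updated: d(CI,G)=27, d(CI,J)=59/2, d(CI,S)=43
step 2: merge (CI,J) at d=59/2, Q=-125; branch lengths CI→37/2, J→11; new cluster CIJ
  updated: d(CIJ,G)=73/4, d(CIJ,S)=59/4
step 3: merge (CIJ,G) at d=73/4, Q=-34; branch lengths CIJ→16, G→9/4; new cluster CGIJ
  updated: d(CGIJ,S)=-5/4
step 4: merge (CGIJ,S) at d=-5/4; branch lengths CGIJ→-5/8, S→-5/8; new cluster CGIJS
final tree: ((((C:35/6,I:-5/6):37/2,J:11):16,G:9/4):-5/8,S:-5/8)
total length: 103/2

103/2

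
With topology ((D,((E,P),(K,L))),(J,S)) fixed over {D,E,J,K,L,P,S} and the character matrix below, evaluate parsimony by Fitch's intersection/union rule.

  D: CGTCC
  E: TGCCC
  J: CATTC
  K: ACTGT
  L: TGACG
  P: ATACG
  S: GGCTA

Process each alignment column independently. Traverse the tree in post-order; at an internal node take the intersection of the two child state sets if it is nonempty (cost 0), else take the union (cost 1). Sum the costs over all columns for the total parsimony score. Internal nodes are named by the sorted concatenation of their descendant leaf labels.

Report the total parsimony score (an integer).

[col 0] EP: children E:{T}, P:{A} ∪→ {A,T}; cost 1
[col 0] KL: children K:{A}, L:{T} ∪→ {A,T}; cost 1
[col 0] EKLP: children EP:{A,T}, KL:{A,T} ∩→ {A,T}; cost 0
[col 0] DEKLP: children D:{C}, EKLP:{A,T} ∪→ {A,C,T}; cost 1
[col 0] JS: children J:{C}, S:{G} ∪→ {C,G}; cost 1
[col 0] DEJKLPS: children DEKLP:{A,C,T}, JS:{C,G} ∩→ {C}; cost 0
[col 1] EP: children E:{G}, P:{T} ∪→ {G,T}; cost 1
[col 1] KL: children K:{C}, L:{G} ∪→ {C,G}; cost 1
[col 1] EKLP: children EP:{G,T}, KL:{C,G} ∩→ {G}; cost 0
[col 1] DEKLP: children D:{G}, EKLP:{G} ∩→ {G}; cost 0
[col 1] JS: children J:{A}, S:{G} ∪→ {A,G}; cost 1
[col 1] DEJKLPS: children DEKLP:{G}, JS:{A,G} ∩→ {G}; cost 0
[col 2] EP: children E:{C}, P:{A} ∪→ {A,C}; cost 1
[col 2] KL: children K:{T}, L:{A} ∪→ {A,T}; cost 1
[col 2] EKLP: children EP:{A,C}, KL:{A,T} ∩→ {A}; cost 0
[col 2] DEKLP: children D:{T}, EKLP:{A} ∪→ {A,T}; cost 1
[col 2] JS: children J:{T}, S:{C} ∪→ {C,T}; cost 1
[col 2] DEJKLPS: children DEKLP:{A,T}, JS:{C,T} ∩→ {T}; cost 0
[col 3] EP: children E:{C}, P:{C} ∩→ {C}; cost 0
[col 3] KL: children K:{G}, L:{C} ∪→ {C,G}; cost 1
[col 3] EKLP: children EP:{C}, KL:{C,G} ∩→ {C}; cost 0
[col 3] DEKLP: children D:{C}, EKLP:{C} ∩→ {C}; cost 0
[col 3] JS: children J:{T}, S:{T} ∩→ {T}; cost 0
[col 3] DEJKLPS: children DEKLP:{C}, JS:{T} ∪→ {C,T}; cost 1
[col 4] EP: children E:{C}, P:{G} ∪→ {C,G}; cost 1
[col 4] KL: children K:{T}, L:{G} ∪→ {G,T}; cost 1
[col 4] EKLP: children EP:{C,G}, KL:{G,T} ∩→ {G}; cost 0
[col 4] DEKLP: children D:{C}, EKLP:{G} ∪→ {C,G}; cost 1
[col 4] JS: children J:{C}, S:{A} ∪→ {A,C}; cost 1
[col 4] DEJKLPS: children DEKLP:{C,G}, JS:{A,C} ∩→ {C}; cost 0
per-site changes: [4, 3, 4, 2, 4]; total = 17

17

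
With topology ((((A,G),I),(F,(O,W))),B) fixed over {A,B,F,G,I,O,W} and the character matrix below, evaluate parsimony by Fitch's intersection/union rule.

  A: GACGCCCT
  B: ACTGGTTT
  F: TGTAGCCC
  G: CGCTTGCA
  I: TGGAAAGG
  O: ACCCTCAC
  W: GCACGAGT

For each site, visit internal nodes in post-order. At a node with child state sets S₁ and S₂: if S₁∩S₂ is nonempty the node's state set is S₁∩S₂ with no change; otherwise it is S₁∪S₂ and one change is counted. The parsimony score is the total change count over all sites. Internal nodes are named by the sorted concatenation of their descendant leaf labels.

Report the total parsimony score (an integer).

site 0, node AG: A={G} ∪ G={C} → {C,G} (+1)
site 0, node AGI: AG={C,G} ∪ I={T} → {C,G,T} (+1)
site 0, node OW: O={A} ∪ W={G} → {A,G} (+1)
site 0, node FOW: F={T} ∪ OW={A,G} → {A,G,T} (+1)
site 0, node AFGIOW: AGI={C,G,T} ∩ FOW={A,G,T} → {G,T} (+0)
site 0, node ABFGIOW: AFGIOW={G,T} ∪ B={A} → {A,G,T} (+1)
site 1, node AG: A={A} ∪ G={G} → {A,G} (+1)
site 1, node AGI: AG={A,G} ∩ I={G} → {G} (+0)
site 1, node OW: O={C} ∩ W={C} → {C} (+0)
site 1, node FOW: F={G} ∪ OW={C} → {C,G} (+1)
site 1, node AFGIOW: AGI={G} ∩ FOW={C,G} → {G} (+0)
site 1, node ABFGIOW: AFGIOW={G} ∪ B={C} → {C,G} (+1)
site 2, node AG: A={C} ∩ G={C} → {C} (+0)
site 2, node AGI: AG={C} ∪ I={G} → {C,G} (+1)
site 2, node OW: O={C} ∪ W={A} → {A,C} (+1)
site 2, node FOW: F={T} ∪ OW={A,C} → {A,C,T} (+1)
site 2, node AFGIOW: AGI={C,G} ∩ FOW={A,C,T} → {C} (+0)
site 2, node ABFGIOW: AFGIOW={C} ∪ B={T} → {C,T} (+1)
site 3, node AG: A={G} ∪ G={T} → {G,T} (+1)
site 3, node AGI: AG={G,T} ∪ I={A} → {A,G,T} (+1)
site 3, node OW: O={C} ∩ W={C} → {C} (+0)
site 3, node FOW: F={A} ∪ OW={C} → {A,C} (+1)
site 3, node AFGIOW: AGI={A,G,T} ∩ FOW={A,C} → {A} (+0)
site 3, node ABFGIOW: AFGIOW={A} ∪ B={G} → {A,G} (+1)
site 4, node AG: A={C} ∪ G={T} → {C,T} (+1)
site 4, node AGI: AG={C,T} ∪ I={A} → {A,C,T} (+1)
site 4, node OW: O={T} ∪ W={G} → {G,T} (+1)
site 4, node FOW: F={G} ∩ OW={G,T} → {G} (+0)
site 4, node AFGIOW: AGI={A,C,T} ∪ FOW={G} → {A,C,G,T} (+1)
site 4, node ABFGIOW: AFGIOW={A,C,G,T} ∩ B={G} → {G} (+0)
site 5, node AG: A={C} ∪ G={G} → {C,G} (+1)
site 5, node AGI: AG={C,G} ∪ I={A} → {A,C,G} (+1)
site 5, node OW: O={C} ∪ W={A} → {A,C} (+1)
site 5, node FOW: F={C} ∩ OW={A,C} → {C} (+0)
site 5, node AFGIOW: AGI={A,C,G} ∩ FOW={C} → {C} (+0)
site 5, node ABFGIOW: AFGIOW={C} ∪ B={T} → {C,T} (+1)
site 6, node AG: A={C} ∩ G={C} → {C} (+0)
site 6, node AGI: AG={C} ∪ I={G} → {C,G} (+1)
site 6, node OW: O={A} ∪ W={G} → {A,G} (+1)
site 6, node FOW: F={C} ∪ OW={A,G} → {A,C,G} (+1)
site 6, node AFGIOW: AGI={C,G} ∩ FOW={A,C,G} → {C,G} (+0)
site 6, node ABFGIOW: AFGIOW={C,G} ∪ B={T} → {C,G,T} (+1)
site 7, node AG: A={T} ∪ G={A} → {A,T} (+1)
site 7, node AGI: AG={A,T} ∪ I={G} → {A,G,T} (+1)
site 7, node OW: O={C} ∪ W={T} → {C,T} (+1)
site 7, node FOW: F={C} ∩ OW={C,T} → {C} (+0)
site 7, node AFGIOW: AGI={A,G,T} ∪ FOW={C} → {A,C,G,T} (+1)
site 7, node ABFGIOW: AFGIOW={A,C,G,T} ∩ B={T} → {T} (+0)
per-site changes: [5, 3, 4, 4, 4, 4, 4, 4]; total = 32

32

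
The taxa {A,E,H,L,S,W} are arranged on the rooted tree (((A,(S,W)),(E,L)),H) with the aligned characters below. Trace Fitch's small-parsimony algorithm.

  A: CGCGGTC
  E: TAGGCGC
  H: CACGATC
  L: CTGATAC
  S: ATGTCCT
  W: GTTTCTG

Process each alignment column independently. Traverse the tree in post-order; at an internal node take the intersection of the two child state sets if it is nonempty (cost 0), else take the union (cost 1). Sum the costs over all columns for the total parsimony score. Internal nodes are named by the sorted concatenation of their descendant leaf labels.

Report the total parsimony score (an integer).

SW@0: {A} ∪ {G} = {A,G} (union, +1)
ASW@0: {C} ∪ {A,G} = {A,C,G} (union, +1)
EL@0: {T} ∪ {C} = {C,T} (union, +1)
AELSW@0: {A,C,G} ∩ {C,T} = {C} (intersection, +0)
AEHLSW@0: {C} ∩ {C} = {C} (intersection, +0)
SW@1: {T} ∩ {T} = {T} (intersection, +0)
ASW@1: {G} ∪ {T} = {G,T} (union, +1)
EL@1: {A} ∪ {T} = {A,T} (union, +1)
AELSW@1: {G,T} ∩ {A,T} = {T} (intersection, +0)
AEHLSW@1: {T} ∪ {A} = {A,T} (union, +1)
SW@2: {G} ∪ {T} = {G,T} (union, +1)
ASW@2: {C} ∪ {G,T} = {C,G,T} (union, +1)
EL@2: {G} ∩ {G} = {G} (intersection, +0)
AELSW@2: {C,G,T} ∩ {G} = {G} (intersection, +0)
AEHLSW@2: {G} ∪ {C} = {C,G} (union, +1)
SW@3: {T} ∩ {T} = {T} (intersection, +0)
ASW@3: {G} ∪ {T} = {G,T} (union, +1)
EL@3: {G} ∪ {A} = {A,G} (union, +1)
AELSW@3: {G,T} ∩ {A,G} = {G} (intersection, +0)
AEHLSW@3: {G} ∩ {G} = {G} (intersection, +0)
SW@4: {C} ∩ {C} = {C} (intersection, +0)
ASW@4: {G} ∪ {C} = {C,G} (union, +1)
EL@4: {C} ∪ {T} = {C,T} (union, +1)
AELSW@4: {C,G} ∩ {C,T} = {C} (intersection, +0)
AEHLSW@4: {C} ∪ {A} = {A,C} (union, +1)
SW@5: {C} ∪ {T} = {C,T} (union, +1)
ASW@5: {T} ∩ {C,T} = {T} (intersection, +0)
EL@5: {G} ∪ {A} = {A,G} (union, +1)
AELSW@5: {T} ∪ {A,G} = {A,G,T} (union, +1)
AEHLSW@5: {A,G,T} ∩ {T} = {T} (intersection, +0)
SW@6: {T} ∪ {G} = {G,T} (union, +1)
ASW@6: {C} ∪ {G,T} = {C,G,T} (union, +1)
EL@6: {C} ∩ {C} = {C} (intersection, +0)
AELSW@6: {C,G,T} ∩ {C} = {C} (intersection, +0)
AEHLSW@6: {C} ∩ {C} = {C} (intersection, +0)
per-site changes: [3, 3, 3, 2, 3, 3, 2]; total = 19

19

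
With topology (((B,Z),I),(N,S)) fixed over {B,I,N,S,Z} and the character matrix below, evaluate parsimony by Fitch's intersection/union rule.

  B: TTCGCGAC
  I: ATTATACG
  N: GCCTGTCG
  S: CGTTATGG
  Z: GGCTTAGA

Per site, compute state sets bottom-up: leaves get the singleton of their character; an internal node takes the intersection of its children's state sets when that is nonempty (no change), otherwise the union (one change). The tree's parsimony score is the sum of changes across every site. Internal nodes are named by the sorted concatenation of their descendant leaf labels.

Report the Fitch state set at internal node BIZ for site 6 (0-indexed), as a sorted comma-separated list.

A,C,G

site 0, node BZ: B={T} ∪ Z={G} → {G,T} (+1)
site 0, node BIZ: BZ={G,T} ∪ I={A} → {A,G,T} (+1)
site 0, node NS: N={G} ∪ S={C} → {C,G} (+1)
site 0, node BINSZ: BIZ={A,G,T} ∩ NS={C,G} → {G} (+0)
site 1, node BZ: B={T} ∪ Z={G} → {G,T} (+1)
site 1, node BIZ: BZ={G,T} ∩ I={T} → {T} (+0)
site 1, node NS: N={C} ∪ S={G} → {C,G} (+1)
site 1, node BINSZ: BIZ={T} ∪ NS={C,G} → {C,G,T} (+1)
site 2, node BZ: B={C} ∩ Z={C} → {C} (+0)
site 2, node BIZ: BZ={C} ∪ I={T} → {C,T} (+1)
site 2, node NS: N={C} ∪ S={T} → {C,T} (+1)
site 2, node BINSZ: BIZ={C,T} ∩ NS={C,T} → {C,T} (+0)
site 3, node BZ: B={G} ∪ Z={T} → {G,T} (+1)
site 3, node BIZ: BZ={G,T} ∪ I={A} → {A,G,T} (+1)
site 3, node NS: N={T} ∩ S={T} → {T} (+0)
site 3, node BINSZ: BIZ={A,G,T} ∩ NS={T} → {T} (+0)
site 4, node BZ: B={C} ∪ Z={T} → {C,T} (+1)
site 4, node BIZ: BZ={C,T} ∩ I={T} → {T} (+0)
site 4, node NS: N={G} ∪ S={A} → {A,G} (+1)
site 4, node BINSZ: BIZ={T} ∪ NS={A,G} → {A,G,T} (+1)
site 5, node BZ: B={G} ∪ Z={A} → {A,G} (+1)
site 5, node BIZ: BZ={A,G} ∩ I={A} → {A} (+0)
site 5, node NS: N={T} ∩ S={T} → {T} (+0)
site 5, node BINSZ: BIZ={A} ∪ NS={T} → {A,T} (+1)
site 6, node BZ: B={A} ∪ Z={G} → {A,G} (+1)
site 6, node BIZ: BZ={A,G} ∪ I={C} → {A,C,G} (+1)
site 6, node NS: N={C} ∪ S={G} → {C,G} (+1)
site 6, node BINSZ: BIZ={A,C,G} ∩ NS={C,G} → {C,G} (+0)
site 7, node BZ: B={C} ∪ Z={A} → {A,C} (+1)
site 7, node BIZ: BZ={A,C} ∪ I={G} → {A,C,G} (+1)
site 7, node NS: N={G} ∩ S={G} → {G} (+0)
site 7, node BINSZ: BIZ={A,C,G} ∩ NS={G} → {G} (+0)
per-site changes: [3, 3, 2, 2, 3, 2, 3, 2]; total = 20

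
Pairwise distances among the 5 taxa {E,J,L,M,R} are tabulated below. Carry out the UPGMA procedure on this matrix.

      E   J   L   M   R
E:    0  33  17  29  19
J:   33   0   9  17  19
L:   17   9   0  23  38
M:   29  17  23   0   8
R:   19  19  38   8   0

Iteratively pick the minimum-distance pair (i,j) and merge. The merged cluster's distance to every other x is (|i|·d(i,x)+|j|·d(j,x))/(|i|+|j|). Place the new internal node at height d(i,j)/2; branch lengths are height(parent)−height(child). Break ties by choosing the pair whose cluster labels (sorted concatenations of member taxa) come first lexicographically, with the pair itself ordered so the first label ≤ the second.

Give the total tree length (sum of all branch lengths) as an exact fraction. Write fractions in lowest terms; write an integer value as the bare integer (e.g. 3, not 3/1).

45

step 1: merge (M,R) at d=8; branch lengths M→4, R→4; new cluster MR
  updated: d(E,MR)=24, d(J,MR)=18, d(L,MR)=61/2
step 2: merge (J,L) at d=9; branch lengths J→9/2, L→9/2; new cluster JL
  updated: d(E,JL)=25, d(JL,MR)=97/4
step 3: merge (E,MR) at d=24; branch lengths E→12, MR→8; new cluster EMR
  updated: d(EMR,JL)=49/2
step 4: merge (EMR,JL) at d=49/2; branch lengths EMR→1/4, JL→31/4; new cluster EJLMR
final tree: ((E:12,(M:4,R:4):8):1/4,(J:9/2,L:9/2):31/4)
total length: 45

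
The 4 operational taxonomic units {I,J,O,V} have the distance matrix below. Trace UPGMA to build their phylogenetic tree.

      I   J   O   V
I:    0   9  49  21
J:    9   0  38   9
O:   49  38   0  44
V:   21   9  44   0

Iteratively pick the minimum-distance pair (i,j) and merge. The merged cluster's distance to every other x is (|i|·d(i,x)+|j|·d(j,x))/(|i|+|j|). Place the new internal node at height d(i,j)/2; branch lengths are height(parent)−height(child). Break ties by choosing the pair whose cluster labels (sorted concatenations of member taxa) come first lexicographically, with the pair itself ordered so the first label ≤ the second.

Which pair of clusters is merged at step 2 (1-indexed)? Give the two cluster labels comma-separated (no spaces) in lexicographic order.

IJ,V

iteration 1: select I,J (d=9); attach at lengths (9/2, 9/2); label the merged cluster IJ
  updated: d(IJ,O)=87/2, d(IJ,V)=15
iteration 2: select IJ,V (d=15); attach at lengths (3, 15/2); label the merged cluster IJV
  updated: d(IJV,O)=131/3
iteration 3: select IJV,O (d=131/3); attach at lengths (43/3, 131/6); label the merged cluster IJOV
final tree: (((I:9/2,J:9/2):3,V:15/2):43/3,O:131/6)
total length: 167/3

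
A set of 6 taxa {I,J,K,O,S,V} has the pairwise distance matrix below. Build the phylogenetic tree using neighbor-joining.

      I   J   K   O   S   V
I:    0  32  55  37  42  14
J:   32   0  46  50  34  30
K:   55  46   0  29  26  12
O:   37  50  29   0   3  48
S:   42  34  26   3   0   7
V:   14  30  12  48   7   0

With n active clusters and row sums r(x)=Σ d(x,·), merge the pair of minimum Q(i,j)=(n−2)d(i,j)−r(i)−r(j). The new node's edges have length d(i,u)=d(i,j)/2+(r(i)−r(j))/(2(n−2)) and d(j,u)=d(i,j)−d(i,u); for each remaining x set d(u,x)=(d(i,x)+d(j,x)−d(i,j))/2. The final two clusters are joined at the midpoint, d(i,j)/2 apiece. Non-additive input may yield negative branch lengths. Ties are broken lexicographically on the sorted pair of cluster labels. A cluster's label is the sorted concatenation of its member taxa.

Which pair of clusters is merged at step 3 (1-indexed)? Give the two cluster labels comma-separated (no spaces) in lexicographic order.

iteration 1: select O,S (d=3, Q=-267); attach at lengths (67/8, -43/8); label the merged cluster OS
  updated: d(I,OS)=38, d(J,OS)=81/2, d(K,OS)=26, d(OS,V)=26
iteration 2: select I,J (d=32, Q=-383/2); attach at lengths (173/12, 211/12); label the merged cluster IJ
  updated: d(IJ,K)=69/2, d(IJ,OS)=93/4, d(IJ,V)=6
iteration 3: select IJ,V (d=6, Q=-383/4); attach at lengths (127/16, -31/16); label the merged cluster IJV
  updated: d(IJV,K)=81/4, d(IJV,OS)=173/8
iteration 4: select IJV,K (d=81/4, Q=-543/8); attach at lengths (127/16, 197/16); label the merged cluster IJKV
  updated: d(IJKV,OS)=219/16
iteration 5: select IJKV,OS (d=219/16); attach at lengths (219/32, 219/32); label the merged cluster IJKOSV
final tree: ((((I:173/12,J:211/12):127/16,V:-31/16):127/16,K:197/16):219/32,(O:67/8,S:-43/8):219/32)
total length: 1199/16

IJ,V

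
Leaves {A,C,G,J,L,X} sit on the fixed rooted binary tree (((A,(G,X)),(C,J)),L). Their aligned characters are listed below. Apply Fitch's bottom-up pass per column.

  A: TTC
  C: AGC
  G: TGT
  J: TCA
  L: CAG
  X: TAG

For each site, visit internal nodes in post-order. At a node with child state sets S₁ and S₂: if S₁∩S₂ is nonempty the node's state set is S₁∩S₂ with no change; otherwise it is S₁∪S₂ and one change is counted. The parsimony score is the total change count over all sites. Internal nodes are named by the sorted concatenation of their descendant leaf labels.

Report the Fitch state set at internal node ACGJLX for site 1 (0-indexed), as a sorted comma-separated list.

GX@0: {T} ∩ {T} = {T} (intersection, +0)
AGX@0: {T} ∩ {T} = {T} (intersection, +0)
CJ@0: {A} ∪ {T} = {A,T} (union, +1)
ACGJX@0: {T} ∩ {A,T} = {T} (intersection, +0)
ACGJLX@0: {T} ∪ {C} = {C,T} (union, +1)
GX@1: {G} ∪ {A} = {A,G} (union, +1)
AGX@1: {T} ∪ {A,G} = {A,G,T} (union, +1)
CJ@1: {G} ∪ {C} = {C,G} (union, +1)
ACGJX@1: {A,G,T} ∩ {C,G} = {G} (intersection, +0)
ACGJLX@1: {G} ∪ {A} = {A,G} (union, +1)
GX@2: {T} ∪ {G} = {G,T} (union, +1)
AGX@2: {C} ∪ {G,T} = {C,G,T} (union, +1)
CJ@2: {C} ∪ {A} = {A,C} (union, +1)
ACGJX@2: {C,G,T} ∩ {A,C} = {C} (intersection, +0)
ACGJLX@2: {C} ∪ {G} = {C,G} (union, +1)
per-site changes: [2, 4, 4]; total = 10

A,G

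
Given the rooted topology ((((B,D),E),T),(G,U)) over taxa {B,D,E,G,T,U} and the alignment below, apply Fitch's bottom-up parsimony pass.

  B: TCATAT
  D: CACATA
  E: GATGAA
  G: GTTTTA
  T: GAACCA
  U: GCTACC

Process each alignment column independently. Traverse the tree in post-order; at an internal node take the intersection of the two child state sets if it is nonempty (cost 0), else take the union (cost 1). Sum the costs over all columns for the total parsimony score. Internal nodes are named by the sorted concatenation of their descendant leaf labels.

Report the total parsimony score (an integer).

17

site 0, node BD: B={T} ∪ D={C} → {C,T} (+1)
site 0, node BDE: BD={C,T} ∪ E={G} → {C,G,T} (+1)
site 0, node BDET: BDE={C,G,T} ∩ T={G} → {G} (+0)
site 0, node GU: G={G} ∩ U={G} → {G} (+0)
site 0, node BDEGTU: BDET={G} ∩ GU={G} → {G} (+0)
site 1, node BD: B={C} ∪ D={A} → {A,C} (+1)
site 1, node BDE: BD={A,C} ∩ E={A} → {A} (+0)
site 1, node BDET: BDE={A} ∩ T={A} → {A} (+0)
site 1, node GU: G={T} ∪ U={C} → {C,T} (+1)
site 1, node BDEGTU: BDET={A} ∪ GU={C,T} → {A,C,T} (+1)
site 2, node BD: B={A} ∪ D={C} → {A,C} (+1)
site 2, node BDE: BD={A,C} ∪ E={T} → {A,C,T} (+1)
site 2, node BDET: BDE={A,C,T} ∩ T={A} → {A} (+0)
site 2, node GU: G={T} ∩ U={T} → {T} (+0)
site 2, node BDEGTU: BDET={A} ∪ GU={T} → {A,T} (+1)
site 3, node BD: B={T} ∪ D={A} → {A,T} (+1)
site 3, node BDE: BD={A,T} ∪ E={G} → {A,G,T} (+1)
site 3, node BDET: BDE={A,G,T} ∪ T={C} → {A,C,G,T} (+1)
site 3, node GU: G={T} ∪ U={A} → {A,T} (+1)
site 3, node BDEGTU: BDET={A,C,G,T} ∩ GU={A,T} → {A,T} (+0)
site 4, node BD: B={A} ∪ D={T} → {A,T} (+1)
site 4, node BDE: BD={A,T} ∩ E={A} → {A} (+0)
site 4, node BDET: BDE={A} ∪ T={C} → {A,C} (+1)
site 4, node GU: G={T} ∪ U={C} → {C,T} (+1)
site 4, node BDEGTU: BDET={A,C} ∩ GU={C,T} → {C} (+0)
site 5, node BD: B={T} ∪ D={A} → {A,T} (+1)
site 5, node BDE: BD={A,T} ∩ E={A} → {A} (+0)
site 5, node BDET: BDE={A} ∩ T={A} → {A} (+0)
site 5, node GU: G={A} ∪ U={C} → {A,C} (+1)
site 5, node BDEGTU: BDET={A} ∩ GU={A,C} → {A} (+0)
per-site changes: [2, 3, 3, 4, 3, 2]; total = 17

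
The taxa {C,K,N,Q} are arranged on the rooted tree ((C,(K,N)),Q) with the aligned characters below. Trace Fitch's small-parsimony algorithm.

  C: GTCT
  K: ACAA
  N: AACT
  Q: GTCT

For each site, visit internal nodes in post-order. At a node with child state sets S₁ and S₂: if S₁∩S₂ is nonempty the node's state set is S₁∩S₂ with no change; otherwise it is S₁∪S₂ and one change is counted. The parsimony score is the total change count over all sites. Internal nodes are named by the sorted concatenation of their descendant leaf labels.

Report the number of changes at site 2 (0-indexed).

1

[col 0] KN: children K:{A}, N:{A} ∩→ {A}; cost 0
[col 0] CKN: children C:{G}, KN:{A} ∪→ {A,G}; cost 1
[col 0] CKNQ: children CKN:{A,G}, Q:{G} ∩→ {G}; cost 0
[col 1] KN: children K:{C}, N:{A} ∪→ {A,C}; cost 1
[col 1] CKN: children C:{T}, KN:{A,C} ∪→ {A,C,T}; cost 1
[col 1] CKNQ: children CKN:{A,C,T}, Q:{T} ∩→ {T}; cost 0
[col 2] KN: children K:{A}, N:{C} ∪→ {A,C}; cost 1
[col 2] CKN: children C:{C}, KN:{A,C} ∩→ {C}; cost 0
[col 2] CKNQ: children CKN:{C}, Q:{C} ∩→ {C}; cost 0
[col 3] KN: children K:{A}, N:{T} ∪→ {A,T}; cost 1
[col 3] CKN: children C:{T}, KN:{A,T} ∩→ {T}; cost 0
[col 3] CKNQ: children CKN:{T}, Q:{T} ∩→ {T}; cost 0
per-site changes: [1, 2, 1, 1]; total = 5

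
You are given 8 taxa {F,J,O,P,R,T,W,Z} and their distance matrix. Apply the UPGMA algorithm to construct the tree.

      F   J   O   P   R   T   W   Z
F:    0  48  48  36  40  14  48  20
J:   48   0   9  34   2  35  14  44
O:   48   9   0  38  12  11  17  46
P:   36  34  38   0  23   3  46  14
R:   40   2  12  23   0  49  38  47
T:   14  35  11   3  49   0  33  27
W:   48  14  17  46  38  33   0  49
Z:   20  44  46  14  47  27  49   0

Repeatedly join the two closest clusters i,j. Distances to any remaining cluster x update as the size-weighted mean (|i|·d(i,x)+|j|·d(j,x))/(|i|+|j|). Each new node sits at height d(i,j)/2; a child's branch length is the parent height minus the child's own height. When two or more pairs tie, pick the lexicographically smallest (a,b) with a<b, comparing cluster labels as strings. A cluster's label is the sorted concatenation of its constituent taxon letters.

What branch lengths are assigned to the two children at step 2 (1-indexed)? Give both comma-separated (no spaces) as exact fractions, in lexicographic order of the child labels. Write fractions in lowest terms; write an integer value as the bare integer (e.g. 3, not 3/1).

3/2,3/2

1. join J+R (d=2) ⇒ JR; edges |J|=1, |R|=1
  updated: d(F,JR)=44, d(JR,O)=21/2, d(JR,P)=57/2, d(JR,T)=42, d(JR,W)=26, d(JR,Z)=91/2
2. join P+T (d=3) ⇒ PT; edges |P|=3/2, |T|=3/2
  updated: d(F,PT)=25, d(JR,PT)=141/4, d(O,PT)=49/2, d(PT,W)=79/2, d(PT,Z)=41/2
3. join JR+O (d=21/2) ⇒ JOR; edges |JR|=17/4, |O|=21/4
  updated: d(F,JOR)=136/3, d(JOR,PT)=95/3, d(JOR,W)=23, d(JOR,Z)=137/3
4. join F+Z (d=20) ⇒ FZ; edges |F|=10, |Z|=10
  updated: d(FZ,JOR)=91/2, d(FZ,PT)=91/4, d(FZ,W)=97/2
5. join FZ+PT (d=91/4) ⇒ FPTZ; edges |FZ|=11/8, |PT|=79/8
  updated: d(FPTZ,JOR)=463/12, d(FPTZ,W)=44
6. join JOR+W (d=23) ⇒ JORW; edges |JOR|=25/4, |W|=23/2
  updated: d(FPTZ,JORW)=639/16
7. join FPTZ+JORW (d=639/16) ⇒ FJOPRTWZ; edges |FPTZ|=275/32, |JORW|=271/32
final tree: (((F:10,Z:10):11/8,(P:3/2,T:3/2):79/8):275/32,(((J:1,R:1):17/4,O:21/4):25/4,W:23/2):271/32)
total length: 1289/16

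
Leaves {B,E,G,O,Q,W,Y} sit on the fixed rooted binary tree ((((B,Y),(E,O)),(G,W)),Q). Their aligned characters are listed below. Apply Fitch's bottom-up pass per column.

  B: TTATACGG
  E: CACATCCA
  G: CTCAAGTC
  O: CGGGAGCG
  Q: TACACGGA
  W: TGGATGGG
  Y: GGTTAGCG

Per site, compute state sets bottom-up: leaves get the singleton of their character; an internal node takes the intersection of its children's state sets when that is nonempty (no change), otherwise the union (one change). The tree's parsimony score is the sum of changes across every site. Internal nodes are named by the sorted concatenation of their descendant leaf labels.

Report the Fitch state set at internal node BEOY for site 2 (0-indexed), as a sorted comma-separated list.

A,C,G,T

BY@0: {T} ∪ {G} = {G,T} (union, +1)
EO@0: {C} ∩ {C} = {C} (intersection, +0)
BEOY@0: {G,T} ∪ {C} = {C,G,T} (union, +1)
GW@0: {C} ∪ {T} = {C,T} (union, +1)
BEGOWY@0: {C,G,T} ∩ {C,T} = {C,T} (intersection, +0)
BEGOQWY@0: {C,T} ∩ {T} = {T} (intersection, +0)
BY@1: {T} ∪ {G} = {G,T} (union, +1)
EO@1: {A} ∪ {G} = {A,G} (union, +1)
BEOY@1: {G,T} ∩ {A,G} = {G} (intersection, +0)
GW@1: {T} ∪ {G} = {G,T} (union, +1)
BEGOWY@1: {G} ∩ {G,T} = {G} (intersection, +0)
BEGOQWY@1: {G} ∪ {A} = {A,G} (union, +1)
BY@2: {A} ∪ {T} = {A,T} (union, +1)
EO@2: {C} ∪ {G} = {C,G} (union, +1)
BEOY@2: {A,T} ∪ {C,G} = {A,C,G,T} (union, +1)
GW@2: {C} ∪ {G} = {C,G} (union, +1)
BEGOWY@2: {A,C,G,T} ∩ {C,G} = {C,G} (intersection, +0)
BEGOQWY@2: {C,G} ∩ {C} = {C} (intersection, +0)
BY@3: {T} ∩ {T} = {T} (intersection, +0)
EO@3: {A} ∪ {G} = {A,G} (union, +1)
BEOY@3: {T} ∪ {A,G} = {A,G,T} (union, +1)
GW@3: {A} ∩ {A} = {A} (intersection, +0)
BEGOWY@3: {A,G,T} ∩ {A} = {A} (intersection, +0)
BEGOQWY@3: {A} ∩ {A} = {A} (intersection, +0)
BY@4: {A} ∩ {A} = {A} (intersection, +0)
EO@4: {T} ∪ {A} = {A,T} (union, +1)
BEOY@4: {A} ∩ {A,T} = {A} (intersection, +0)
GW@4: {A} ∪ {T} = {A,T} (union, +1)
BEGOWY@4: {A} ∩ {A,T} = {A} (intersection, +0)
BEGOQWY@4: {A} ∪ {C} = {A,C} (union, +1)
BY@5: {C} ∪ {G} = {C,G} (union, +1)
EO@5: {C} ∪ {G} = {C,G} (union, +1)
BEOY@5: {C,G} ∩ {C,G} = {C,G} (intersection, +0)
GW@5: {G} ∩ {G} = {G} (intersection, +0)
BEGOWY@5: {C,G} ∩ {G} = {G} (intersection, +0)
BEGOQWY@5: {G} ∩ {G} = {G} (intersection, +0)
BY@6: {G} ∪ {C} = {C,G} (union, +1)
EO@6: {C} ∩ {C} = {C} (intersection, +0)
BEOY@6: {C,G} ∩ {C} = {C} (intersection, +0)
GW@6: {T} ∪ {G} = {G,T} (union, +1)
BEGOWY@6: {C} ∪ {G,T} = {C,G,T} (union, +1)
BEGOQWY@6: {C,G,T} ∩ {G} = {G} (intersection, +0)
BY@7: {G} ∩ {G} = {G} (intersection, +0)
EO@7: {A} ∪ {G} = {A,G} (union, +1)
BEOY@7: {G} ∩ {A,G} = {G} (intersection, +0)
GW@7: {C} ∪ {G} = {C,G} (union, +1)
BEGOWY@7: {G} ∩ {C,G} = {G} (intersection, +0)
BEGOQWY@7: {G} ∪ {A} = {A,G} (union, +1)
per-site changes: [3, 4, 4, 2, 3, 2, 3, 3]; total = 24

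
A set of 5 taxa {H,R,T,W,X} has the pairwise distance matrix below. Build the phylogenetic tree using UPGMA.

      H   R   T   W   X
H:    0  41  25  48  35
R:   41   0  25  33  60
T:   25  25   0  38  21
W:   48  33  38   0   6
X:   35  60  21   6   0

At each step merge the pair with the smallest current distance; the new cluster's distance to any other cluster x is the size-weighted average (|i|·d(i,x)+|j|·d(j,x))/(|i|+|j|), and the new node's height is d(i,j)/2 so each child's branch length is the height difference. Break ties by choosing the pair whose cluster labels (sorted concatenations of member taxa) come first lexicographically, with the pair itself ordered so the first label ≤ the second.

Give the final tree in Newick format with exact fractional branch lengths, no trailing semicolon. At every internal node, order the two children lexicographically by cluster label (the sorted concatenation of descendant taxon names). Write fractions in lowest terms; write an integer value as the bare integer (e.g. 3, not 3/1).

(((H:25/2,T:25/2):4,R:33/2):37/12,(W:3,X:3):199/12)

step 1: merge (W,X) at d=6; branch lengths W→3, X→3; new cluster WX
  updated: d(H,WX)=83/2, d(R,WX)=93/2, d(T,WX)=59/2
step 2: merge (H,T) at d=25; branch lengths H→25/2, T→25/2; new cluster HT
  updated: d(HT,R)=33, d(HT,WX)=71/2
step 3: merge (HT,R) at d=33; branch lengths HT→4, R→33/2; new cluster HRT
  updated: d(HRT,WX)=235/6
step 4: merge (HRT,WX) at d=235/6; branch lengths HRT→37/12, WX→199/12; new cluster HRTWX
final tree: (((H:25/2,T:25/2):4,R:33/2):37/12,(W:3,X:3):199/12)
total length: 427/6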